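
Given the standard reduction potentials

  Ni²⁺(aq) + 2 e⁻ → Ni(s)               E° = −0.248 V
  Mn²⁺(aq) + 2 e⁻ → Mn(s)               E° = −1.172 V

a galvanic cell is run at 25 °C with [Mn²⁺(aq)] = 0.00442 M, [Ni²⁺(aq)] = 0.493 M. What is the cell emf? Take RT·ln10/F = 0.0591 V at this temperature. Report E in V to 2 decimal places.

Ni²⁺/Ni is reduced (cathode, E° = −0.248 V) and Mn²⁺/Mn is oxidized (anode).
E°cell = −0.248 − (−1.172) = +0.924 V, with n = 2 electrons transferred.
For the overall reaction Ni²⁺(aq) + Mn(s) → Ni(s) + Mn²⁺(aq), Q = [Mn²⁺(aq)] / [Ni²⁺(aq)] = 0.00897, giving log Q = −2.047.
Applying E = E° − (RT ln10/nF)·log Q gives +0.924 − (0.0591/2)(−2.047) = +0.98 V.

+0.98 V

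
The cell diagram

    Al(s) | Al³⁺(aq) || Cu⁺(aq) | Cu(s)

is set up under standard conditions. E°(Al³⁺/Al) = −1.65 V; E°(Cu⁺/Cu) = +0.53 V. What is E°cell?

By convention the left-hand electrode in cell notation is the anode (oxidation) and the right-hand electrode is the cathode (reduction).
E°cell = E°(right) − E°(left) = +0.53 − (−1.65) = +2.18 V.

+2.18 V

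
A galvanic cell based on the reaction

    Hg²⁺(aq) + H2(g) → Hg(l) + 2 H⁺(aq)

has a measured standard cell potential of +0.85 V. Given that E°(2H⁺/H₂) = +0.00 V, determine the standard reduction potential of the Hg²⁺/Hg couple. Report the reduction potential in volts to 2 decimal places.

In the reaction as written the Hg²⁺/Hg couple is reduced (cathode) and 2H⁺/H₂ is oxidized (anode), so E°cell = E°(Hg²⁺/Hg) − E°(2H⁺/H₂).
E°(Hg²⁺/Hg) = E°cell + E°(anode) = +0.85 + (+0.00) = +0.85 V.

+0.85 V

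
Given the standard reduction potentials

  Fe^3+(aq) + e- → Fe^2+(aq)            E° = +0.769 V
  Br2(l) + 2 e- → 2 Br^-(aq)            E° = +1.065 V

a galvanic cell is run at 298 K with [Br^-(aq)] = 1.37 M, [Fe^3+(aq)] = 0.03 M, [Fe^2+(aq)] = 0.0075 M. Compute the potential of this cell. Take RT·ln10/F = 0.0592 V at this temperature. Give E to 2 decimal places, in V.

The Br₂/Br⁻ couple has the more positive E°, so it is the cathode; Fe³⁺/Fe²⁺ is the anode.
The standard potential is +1.065 − (+0.769) = +0.296 V and the balanced reaction transfers n = 2 electrons.
The balanced reaction is Br2(l) + 2 Fe^2+(aq) → 2 Br^-(aq) + 2 Fe^3+(aq), so Q = ([Br^-(aq)]^2·[Fe^3+(aq)]^2) / [Fe^2+(aq)]^2 = 30 and log Q = 1.478.
Applying E = E° − (RT ln10/nF)·log Q gives +0.296 − (0.0592/2)(1.478) = +0.25 V.

+0.25 V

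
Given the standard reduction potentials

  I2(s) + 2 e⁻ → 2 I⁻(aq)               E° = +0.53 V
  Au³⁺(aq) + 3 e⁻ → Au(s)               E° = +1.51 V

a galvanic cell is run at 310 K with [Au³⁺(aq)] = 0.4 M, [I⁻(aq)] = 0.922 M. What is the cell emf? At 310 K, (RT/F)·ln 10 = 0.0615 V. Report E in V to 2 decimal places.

The Au³⁺/Au couple has the more positive E°, so it is the cathode; I₂/I⁻ is the anode.
E°cell = E°cat − E°an = +1.51 − (+0.53) = +0.98 V; n = 6.
The balanced reaction is 2 Au³⁺(aq) + 6 I⁻(aq) → 2 Au(s) + 3 I2(s), so Q = 1 / ([Au³⁺(aq)]^2·[I⁻(aq)]^6) = 10.2 and log Q = 1.007.
Applying E = E° − (RT ln10/nF)·log Q gives +0.98 − (0.0615/6)(1.007) = +0.97 V.

+0.97 V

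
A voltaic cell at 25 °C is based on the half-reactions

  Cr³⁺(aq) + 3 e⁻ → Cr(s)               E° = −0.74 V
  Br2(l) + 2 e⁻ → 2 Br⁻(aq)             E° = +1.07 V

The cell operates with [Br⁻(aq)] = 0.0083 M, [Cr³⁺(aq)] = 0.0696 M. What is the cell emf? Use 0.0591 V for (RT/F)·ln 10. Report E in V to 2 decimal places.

+1.96 V

The Br₂/Br⁻ couple has the more positive E°, so it is the cathode; Cr³⁺/Cr is the anode.
The standard potential is +1.07 − (−0.74) = +1.81 V and the balanced reaction transfers n = 6 electrons.
The balanced reaction is 3 Br2(l) + 2 Cr(s) → 6 Br⁻(aq) + 2 Cr³⁺(aq), so Q = [Br⁻(aq)]^6·[Cr³⁺(aq)]^2 = 1.58×10^−15 and log Q = −14.800.
By the Nernst equation, E = +1.81 − (0.0591/6)·(−14.800) = +1.96 V.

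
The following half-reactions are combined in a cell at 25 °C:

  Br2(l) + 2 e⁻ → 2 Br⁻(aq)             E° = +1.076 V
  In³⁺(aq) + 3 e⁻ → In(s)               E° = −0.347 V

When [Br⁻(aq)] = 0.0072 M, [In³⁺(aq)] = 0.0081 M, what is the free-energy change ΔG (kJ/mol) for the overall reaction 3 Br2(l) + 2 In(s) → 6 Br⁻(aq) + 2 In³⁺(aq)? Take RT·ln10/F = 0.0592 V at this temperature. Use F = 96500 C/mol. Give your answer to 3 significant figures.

−921 kJ/mol

With Br₂/Br⁻ reduced at the cathode, E°cell = +1.076 − (−0.347) = +1.423 V and n = 6.
The reaction quotient is [Br⁻(aq)]^6·[In³⁺(aq)]^2 = 9.14×10^−18; by Nernst, E = +1.423 − (0.0592/6)(−17.039) = +1.5911 V.
Finally ΔG = −nFE = −(6)(96500 C/mol)(+1.5911 V) = −921 kJ/mol.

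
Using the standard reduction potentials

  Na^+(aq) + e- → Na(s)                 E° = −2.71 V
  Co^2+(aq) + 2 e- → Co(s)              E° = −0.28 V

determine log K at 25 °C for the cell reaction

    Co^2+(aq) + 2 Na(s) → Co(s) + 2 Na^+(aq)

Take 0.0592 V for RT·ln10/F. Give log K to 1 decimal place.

The Co²⁺/Co couple is reduced (cathode); E°cell = −0.28 − (−2.71) = +2.43 V with n = 2.
At equilibrium E = 0, so log K = nE°cell / 0.0592 = (2)(+2.43) / 0.0592 = 82.1.

log K = 82.1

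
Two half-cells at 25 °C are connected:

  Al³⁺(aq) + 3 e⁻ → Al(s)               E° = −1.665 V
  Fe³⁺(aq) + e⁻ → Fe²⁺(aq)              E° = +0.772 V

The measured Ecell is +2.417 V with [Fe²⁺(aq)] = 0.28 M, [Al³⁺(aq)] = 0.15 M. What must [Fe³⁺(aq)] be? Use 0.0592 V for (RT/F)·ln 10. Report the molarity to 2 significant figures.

0.068 M

With Fe³⁺/Fe²⁺ at the cathode and Al³⁺/Al at the anode, E°cell = +0.772 − (−1.665) = +2.437 V (n = 3).
Since E = E° − (0.0592/n)·log Q, log Q = n(E° − E)/0.0592 = 1.014.
The balanced reaction is 3 Fe³⁺(aq) + Al(s) → 3 Fe²⁺(aq) + Al³⁺(aq), so Q = ([Fe²⁺(aq)]^3·[Al³⁺(aq)]) / [Fe³⁺(aq)]^3.
Solving for the unknown gives log [Fe³⁺(aq)] = −1.165, so [Fe³⁺(aq)] ≈ 0.068 M.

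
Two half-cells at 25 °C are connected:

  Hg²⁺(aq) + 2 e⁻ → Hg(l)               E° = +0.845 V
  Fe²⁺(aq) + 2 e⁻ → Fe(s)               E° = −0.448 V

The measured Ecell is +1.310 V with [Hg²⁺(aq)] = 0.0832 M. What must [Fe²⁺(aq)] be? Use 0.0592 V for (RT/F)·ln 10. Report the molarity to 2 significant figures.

Hg²⁺/Hg is the cathode (higher E°); E°cell = +0.845 − (−0.448) = +1.293 V with n = 2.
Since E = E° − (0.0592/n)·log Q, log Q = n(E° − E)/0.0592 = −0.574.
The balanced reaction is Hg²⁺(aq) + Fe(s) → Hg(l) + Fe²⁺(aq), so Q = [Fe²⁺(aq)] / [Hg²⁺(aq)].
Solving for the unknown gives log [Fe²⁺(aq)] = −1.654, so [Fe²⁺(aq)] ≈ 0.022 M.

0.022 M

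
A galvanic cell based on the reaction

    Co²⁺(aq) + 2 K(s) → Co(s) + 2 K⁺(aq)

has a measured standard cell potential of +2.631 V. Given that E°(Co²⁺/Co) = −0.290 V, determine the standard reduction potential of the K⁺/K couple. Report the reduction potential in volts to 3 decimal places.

In the reaction as written the Co²⁺/Co couple is reduced (cathode) and K⁺/K is oxidized (anode), so E°cell = E°(Co²⁺/Co) − E°(K⁺/K).
E°(K⁺/K) = E°(cathode) − E°cell = −0.290 − (+2.631) = −2.921 V.

−2.921 V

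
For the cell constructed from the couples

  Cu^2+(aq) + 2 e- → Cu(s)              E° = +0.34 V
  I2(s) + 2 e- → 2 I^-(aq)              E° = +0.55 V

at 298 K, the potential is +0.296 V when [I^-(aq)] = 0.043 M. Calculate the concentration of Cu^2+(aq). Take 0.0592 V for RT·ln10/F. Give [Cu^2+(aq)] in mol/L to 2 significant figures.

0.67 M

The I₂/I⁻ couple has the larger reduction potential, so it is the cathode: E°cell = +0.55 − (+0.34) = +0.21 V and n = 2.
From the Nernst equation, log Q = n(E° − E)/0.0592 = 2·(+0.21 − (+0.296))/0.0592 = −2.905.
The balanced reaction is I2(s) + Cu(s) → 2 I^-(aq) + Cu^2+(aq), so Q = [I^-(aq)]^2·[Cu^2+(aq)].
Solving for the unknown gives log [Cu^2+(aq)] = −0.172, so [Cu^2+(aq)] ≈ 0.67 M.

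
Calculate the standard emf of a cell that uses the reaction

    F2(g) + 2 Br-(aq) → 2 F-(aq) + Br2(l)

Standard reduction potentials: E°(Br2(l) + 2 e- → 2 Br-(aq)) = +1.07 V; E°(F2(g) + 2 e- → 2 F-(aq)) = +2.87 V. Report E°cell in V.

In the reaction as written, F2(g) is reduced (cathode) and Br2(l) is produced by oxidation at the anode.
E°cell = E°(cathode) − E°(anode) = +2.87 − (+1.07) = +1.80 V.

+1.80 V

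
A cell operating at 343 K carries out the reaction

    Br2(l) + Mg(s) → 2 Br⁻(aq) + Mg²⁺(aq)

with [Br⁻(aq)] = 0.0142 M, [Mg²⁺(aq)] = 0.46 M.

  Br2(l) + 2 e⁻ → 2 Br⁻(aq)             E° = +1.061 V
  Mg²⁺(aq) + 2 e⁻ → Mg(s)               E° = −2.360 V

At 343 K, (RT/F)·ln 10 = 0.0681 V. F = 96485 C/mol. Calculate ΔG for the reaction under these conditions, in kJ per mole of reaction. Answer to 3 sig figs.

−687 kJ/mol

E°cell = +1.061 − (−2.360) = +3.421 V; the balanced reaction transfers n = 2 electrons.
The reaction quotient is [Br⁻(aq)]^2·[Mg²⁺(aq)] = 9.28×10^−5; by Nernst, E = +3.421 − (0.0681/2)(−4.033) = +3.5583 V.
Finally ΔG = −nFE = −(2)(96485 C/mol)(+3.5583 V) = −687 kJ/mol.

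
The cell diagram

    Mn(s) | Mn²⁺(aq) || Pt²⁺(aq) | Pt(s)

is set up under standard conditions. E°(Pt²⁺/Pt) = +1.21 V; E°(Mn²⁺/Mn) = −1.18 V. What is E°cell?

By convention the left-hand electrode in cell notation is the anode (oxidation) and the right-hand electrode is the cathode (reduction).
E°cell = E°(right) − E°(left) = +1.21 − (−1.18) = +2.39 V.

+2.39 V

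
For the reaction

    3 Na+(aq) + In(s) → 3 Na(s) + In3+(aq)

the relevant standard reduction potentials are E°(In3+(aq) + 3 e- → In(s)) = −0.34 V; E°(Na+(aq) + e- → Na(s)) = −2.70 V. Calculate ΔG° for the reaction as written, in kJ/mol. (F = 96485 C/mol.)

+683 kJ/mol

In the reaction as written Na+(aq) is reduced, so the Na⁺/Na couple is the cathode and In³⁺/In is the anode.
E°cell = −2.70 − (−0.34) = −2.36 V; balancing electrons gives n = 3.
ΔG° = −nFE°cell = −(3)(96485)(−2.36) J/mol = +683 kJ/mol.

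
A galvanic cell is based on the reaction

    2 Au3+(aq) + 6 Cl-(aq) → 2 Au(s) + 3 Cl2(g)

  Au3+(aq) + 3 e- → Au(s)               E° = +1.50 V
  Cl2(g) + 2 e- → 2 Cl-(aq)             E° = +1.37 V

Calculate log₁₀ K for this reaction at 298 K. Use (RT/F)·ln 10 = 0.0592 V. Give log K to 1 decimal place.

The Au³⁺/Au couple is reduced (cathode); E°cell = +1.50 − (+1.37) = +0.13 V with n = 6.
At equilibrium E = 0, so log K = nE°cell / 0.0592 = (6)(+0.13) / 0.0592 = 13.2.

log K = 13.2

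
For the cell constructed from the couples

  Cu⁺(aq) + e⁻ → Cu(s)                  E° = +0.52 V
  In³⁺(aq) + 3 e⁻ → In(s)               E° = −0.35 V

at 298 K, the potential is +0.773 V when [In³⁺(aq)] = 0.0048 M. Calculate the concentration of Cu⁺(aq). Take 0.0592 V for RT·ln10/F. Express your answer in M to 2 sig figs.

Cu⁺/Cu is the cathode (higher E°); E°cell = +0.52 − (−0.35) = +0.87 V with n = 3.
Rearranging E = E° − (0.0592/n)·log Q gives log Q = 3(+0.87 − (+0.773))/0.0592 = 4.916.
The balanced reaction is 3 Cu⁺(aq) + In(s) → 3 Cu(s) + In³⁺(aq), so Q = [In³⁺(aq)] / [Cu⁺(aq)]^3.
Substituting the known concentrations and solving, log [Cu⁺(aq)] = −2.412 and [Cu⁺(aq)] = 0.0039 M.

0.0039 M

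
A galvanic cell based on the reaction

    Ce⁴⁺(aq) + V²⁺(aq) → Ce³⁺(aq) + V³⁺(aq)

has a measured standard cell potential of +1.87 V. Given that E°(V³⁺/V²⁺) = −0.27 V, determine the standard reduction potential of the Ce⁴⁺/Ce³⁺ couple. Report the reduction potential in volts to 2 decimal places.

+1.60 V

In the reaction as written the Ce⁴⁺/Ce³⁺ couple is reduced (cathode) and V³⁺/V²⁺ is oxidized (anode), so E°cell = E°(Ce⁴⁺/Ce³⁺) − E°(V³⁺/V²⁺).
E°(Ce⁴⁺/Ce³⁺) = E°cell + E°(anode) = +1.87 + (−0.27) = +1.60 V.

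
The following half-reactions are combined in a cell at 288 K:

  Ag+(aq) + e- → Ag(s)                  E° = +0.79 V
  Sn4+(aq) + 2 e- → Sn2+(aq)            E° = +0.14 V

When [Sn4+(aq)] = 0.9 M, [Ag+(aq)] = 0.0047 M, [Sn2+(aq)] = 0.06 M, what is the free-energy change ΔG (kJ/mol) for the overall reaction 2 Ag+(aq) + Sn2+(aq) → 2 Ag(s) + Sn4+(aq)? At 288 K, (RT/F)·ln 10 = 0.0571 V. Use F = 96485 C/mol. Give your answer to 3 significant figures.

With Ag⁺/Ag reduced at the cathode, E°cell = +0.79 − (+0.14) = +0.65 V and n = 2.
The reaction quotient is [Sn4+(aq)] / ([Ag+(aq)]^2·[Sn2+(aq)]) = 6.79×10^5; by Nernst, E = +0.65 − (0.0571/2)(5.832) = +0.4835 V.
ΔG = −nFE = −(2)(96485)(+0.4835) J/mol = −93.3 kJ/mol.

−93.3 kJ/mol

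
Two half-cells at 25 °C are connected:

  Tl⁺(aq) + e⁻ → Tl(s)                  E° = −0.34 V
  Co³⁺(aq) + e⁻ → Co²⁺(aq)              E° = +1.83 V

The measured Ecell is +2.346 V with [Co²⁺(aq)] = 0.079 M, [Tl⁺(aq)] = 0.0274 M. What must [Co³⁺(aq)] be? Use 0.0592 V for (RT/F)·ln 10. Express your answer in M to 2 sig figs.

Co³⁺/Co²⁺ is the cathode (higher E°); E°cell = +1.83 − (−0.34) = +2.17 V with n = 1.
Since E = E° − (0.0592/n)·log Q, log Q = n(E° − E)/0.0592 = −2.973.
For Co³⁺(aq) + Tl(s) → Co²⁺(aq) + Tl⁺(aq), the reaction quotient is Q = ([Co²⁺(aq)]·[Tl⁺(aq)]) / [Co³⁺(aq)].
Substituting the known concentrations and solving, log [Co³⁺(aq)] = 0.308 and [Co³⁺(aq)] = 2.0 M.

2.0 M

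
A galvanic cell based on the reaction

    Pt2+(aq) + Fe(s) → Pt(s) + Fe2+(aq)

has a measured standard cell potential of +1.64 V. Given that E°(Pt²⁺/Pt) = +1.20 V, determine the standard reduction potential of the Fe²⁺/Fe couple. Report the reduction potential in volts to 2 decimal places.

In the reaction as written the Pt²⁺/Pt couple is reduced (cathode) and Fe²⁺/Fe is oxidized (anode), so E°cell = E°(Pt²⁺/Pt) − E°(Fe²⁺/Fe).
E°(Fe²⁺/Fe) = E°(cathode) − E°cell = +1.20 − (+1.64) = −0.44 V.

−0.44 V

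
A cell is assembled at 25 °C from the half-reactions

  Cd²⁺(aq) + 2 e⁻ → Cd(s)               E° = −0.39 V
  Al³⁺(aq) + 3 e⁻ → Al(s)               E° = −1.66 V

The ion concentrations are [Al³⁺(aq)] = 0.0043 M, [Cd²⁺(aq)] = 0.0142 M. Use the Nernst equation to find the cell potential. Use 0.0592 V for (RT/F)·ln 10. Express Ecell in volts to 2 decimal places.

+1.26 V

Cd²⁺/Cd is reduced (cathode, E° = −0.39 V) and Al³⁺/Al is oxidized (anode).
The standard potential is −0.39 − (−1.66) = +1.27 V and the balanced reaction transfers n = 6 electrons.
Balancing gives 3 Cd²⁺(aq) + 2 Al(s) → 3 Cd(s) + 2 Al³⁺(aq); hence Q = [Al³⁺(aq)]^2 / [Cd²⁺(aq)]^3 = 6.46 (log Q = 0.810).
By the Nernst equation, E = +1.27 − (0.0592/6)·(0.810) = +1.26 V.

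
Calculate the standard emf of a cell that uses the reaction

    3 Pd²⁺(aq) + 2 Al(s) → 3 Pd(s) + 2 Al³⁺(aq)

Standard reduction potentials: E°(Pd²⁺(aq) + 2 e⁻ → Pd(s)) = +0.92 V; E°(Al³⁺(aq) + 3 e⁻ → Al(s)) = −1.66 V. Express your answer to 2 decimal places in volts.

+2.58 V

Pd²⁺(aq) gains electrons, so the Pd²⁺/Pd couple is the cathode; the Al³⁺/Al couple is the anode.
E°cell = E°(cathode) − E°(anode) = +0.92 − (−1.66) = +2.58 V.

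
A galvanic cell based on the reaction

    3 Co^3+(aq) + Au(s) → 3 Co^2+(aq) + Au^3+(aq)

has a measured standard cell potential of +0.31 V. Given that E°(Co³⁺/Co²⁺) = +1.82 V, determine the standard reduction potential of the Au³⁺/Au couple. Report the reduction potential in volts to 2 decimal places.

In the reaction as written the Co³⁺/Co²⁺ couple is reduced (cathode) and Au³⁺/Au is oxidized (anode), so E°cell = E°(Co³⁺/Co²⁺) − E°(Au³⁺/Au).
E°(Au³⁺/Au) = E°(cathode) − E°cell = +1.82 − (+0.31) = +1.51 V.

+1.51 V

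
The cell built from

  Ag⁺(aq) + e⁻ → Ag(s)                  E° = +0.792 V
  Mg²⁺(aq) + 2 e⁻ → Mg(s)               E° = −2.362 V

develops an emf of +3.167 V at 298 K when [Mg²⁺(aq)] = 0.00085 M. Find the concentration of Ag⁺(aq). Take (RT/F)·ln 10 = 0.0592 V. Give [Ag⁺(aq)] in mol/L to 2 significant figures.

Ag⁺/Ag is the cathode (higher E°); E°cell = +0.792 − (−2.362) = +3.154 V with n = 2.
Rearranging E = E° − (0.0592/n)·log Q gives log Q = 2(+3.154 − (+3.167))/0.0592 = −0.439.
The balanced reaction is 2 Ag⁺(aq) + Mg(s) → 2 Ag(s) + Mg²⁺(aq), so Q = [Mg²⁺(aq)] / [Ag⁺(aq)]^2.
Substituting the known concentrations and solving, log [Ag⁺(aq)] = −1.316 and [Ag⁺(aq)] = 0.048 M.

0.048 M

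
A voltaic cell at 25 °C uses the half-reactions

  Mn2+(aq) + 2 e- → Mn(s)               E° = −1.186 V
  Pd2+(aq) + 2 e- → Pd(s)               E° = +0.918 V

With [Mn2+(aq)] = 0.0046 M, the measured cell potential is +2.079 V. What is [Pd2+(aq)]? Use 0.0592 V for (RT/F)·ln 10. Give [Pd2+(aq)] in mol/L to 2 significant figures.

Pd²⁺/Pd is the cathode (higher E°); E°cell = +0.918 − (−1.186) = +2.104 V with n = 2.
Since E = E° − (0.0592/n)·log Q, log Q = n(E° − E)/0.0592 = 0.845.
The balanced reaction is Pd2+(aq) + Mn(s) → Pd(s) + Mn2+(aq), so Q = [Mn2+(aq)] / [Pd2+(aq)].
Substituting the known concentrations and solving, log [Pd2+(aq)] = −3.182 and [Pd2+(aq)] = 0.00066 M.

0.00066 M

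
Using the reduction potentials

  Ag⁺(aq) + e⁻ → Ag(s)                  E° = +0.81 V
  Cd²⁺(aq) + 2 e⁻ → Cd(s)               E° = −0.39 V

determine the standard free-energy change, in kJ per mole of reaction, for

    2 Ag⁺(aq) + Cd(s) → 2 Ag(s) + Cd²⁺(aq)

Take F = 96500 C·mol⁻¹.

In the reaction as written Ag⁺(aq) is reduced, so the Ag⁺/Ag couple is the cathode and Cd²⁺/Cd is the anode.
E°cell = +0.81 − (−0.39) = +1.20 V; balancing electrons gives n = 2.
ΔG° = −nFE°cell = −(2)(96500)(+1.20) J/mol = −232 kJ/mol.

−232 kJ/mol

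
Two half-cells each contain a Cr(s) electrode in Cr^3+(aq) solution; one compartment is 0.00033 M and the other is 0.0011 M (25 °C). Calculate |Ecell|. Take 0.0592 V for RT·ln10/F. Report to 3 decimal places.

For a concentration cell E°cell = 0, since both electrodes use the same couple.
The compartment with the higher Cr^3+(aq) concentration (0.0011 M) acts as the cathode; ions are reduced there and produced at the dilute (0.00033 M) anode.
With n = 3, Ecell = −(0.0592/3)·log([dilute]/[conc]) = −(0.0592/3)·log(0.00033/0.0011) = +0.010 V.

0.010 V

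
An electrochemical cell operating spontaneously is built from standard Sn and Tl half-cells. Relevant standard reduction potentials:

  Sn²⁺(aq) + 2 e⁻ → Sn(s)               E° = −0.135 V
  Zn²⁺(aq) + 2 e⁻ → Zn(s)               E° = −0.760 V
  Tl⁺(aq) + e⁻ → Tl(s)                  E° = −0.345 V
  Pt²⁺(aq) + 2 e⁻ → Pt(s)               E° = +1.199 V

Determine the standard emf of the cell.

The Sn²⁺/Sn couple has the higher E°, so Sn ion is reduced (cathode) and Tl is oxidized (anode).
E°cell = E°(cathode) − E°(anode) = −0.135 − (−0.345) = +0.210 V.

+0.210 V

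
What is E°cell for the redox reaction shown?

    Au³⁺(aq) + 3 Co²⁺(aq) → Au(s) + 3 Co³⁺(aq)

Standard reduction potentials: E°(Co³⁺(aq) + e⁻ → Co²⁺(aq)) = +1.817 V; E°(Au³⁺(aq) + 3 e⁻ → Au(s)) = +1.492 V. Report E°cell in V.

In the reaction as written, Au³⁺(aq) is reduced (cathode) and Co³⁺(aq) is produced by oxidation at the anode.
E°cell = E°(cathode) − E°(anode) = +1.492 − (+1.817) = −0.325 V.

−0.325 V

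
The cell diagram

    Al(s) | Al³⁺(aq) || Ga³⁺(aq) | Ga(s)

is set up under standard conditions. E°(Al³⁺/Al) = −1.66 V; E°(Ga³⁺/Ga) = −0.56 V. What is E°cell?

+1.10 V

By convention the left-hand electrode in cell notation is the anode (oxidation) and the right-hand electrode is the cathode (reduction).
E°cell = E°(right) − E°(left) = −0.56 − (−1.66) = +1.10 V.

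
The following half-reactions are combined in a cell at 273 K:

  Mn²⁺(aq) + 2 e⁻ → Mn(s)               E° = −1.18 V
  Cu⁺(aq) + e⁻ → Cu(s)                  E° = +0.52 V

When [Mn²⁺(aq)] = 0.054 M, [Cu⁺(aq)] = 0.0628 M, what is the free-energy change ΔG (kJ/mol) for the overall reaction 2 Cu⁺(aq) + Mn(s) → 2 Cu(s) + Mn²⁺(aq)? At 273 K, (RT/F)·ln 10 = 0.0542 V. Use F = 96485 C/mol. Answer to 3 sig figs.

The standard cell potential is +0.52 − (−1.18) = +1.70 V, with n = 2 electrons in the balanced equation.
Here Q = [Mn²⁺(aq)] / [Cu⁺(aq)]^2 = 13.7 (log Q = 1.136), giving E = +1.70 − (0.0542/2)·(1.136) = +1.6692 V.
Then ΔG = −nFE = −2 × 96485 × +1.6692 J/mol = −322 kJ/mol.

−322 kJ/mol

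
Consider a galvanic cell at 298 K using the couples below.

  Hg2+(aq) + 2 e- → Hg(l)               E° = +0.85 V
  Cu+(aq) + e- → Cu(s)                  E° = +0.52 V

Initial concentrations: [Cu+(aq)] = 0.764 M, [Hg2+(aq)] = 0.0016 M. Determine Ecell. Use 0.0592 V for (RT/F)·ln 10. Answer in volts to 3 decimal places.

Hg²⁺/Hg is reduced (cathode, E° = +0.85 V) and Cu⁺/Cu is oxidized (anode).
E°cell = +0.85 − (+0.52) = +0.33 V, with n = 2 electrons transferred.
For the overall reaction Hg2+(aq) + 2 Cu(s) → Hg(l) + 2 Cu+(aq), Q = [Cu+(aq)]^2 / [Hg2+(aq)] = 365, giving log Q = 2.562.
Applying E = E° − (RT ln10/nF)·log Q gives +0.33 − (0.0592/2)(2.562) = +0.254 V.

+0.254 V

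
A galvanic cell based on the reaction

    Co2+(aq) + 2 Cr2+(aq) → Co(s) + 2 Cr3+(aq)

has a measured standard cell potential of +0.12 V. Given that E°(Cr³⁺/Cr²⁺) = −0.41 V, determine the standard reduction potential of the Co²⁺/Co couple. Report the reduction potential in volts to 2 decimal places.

−0.29 V

In the reaction as written the Co²⁺/Co couple is reduced (cathode) and Cr³⁺/Cr²⁺ is oxidized (anode), so E°cell = E°(Co²⁺/Co) − E°(Cr³⁺/Cr²⁺).
E°(Co²⁺/Co) = E°cell + E°(anode) = +0.12 + (−0.41) = −0.29 V.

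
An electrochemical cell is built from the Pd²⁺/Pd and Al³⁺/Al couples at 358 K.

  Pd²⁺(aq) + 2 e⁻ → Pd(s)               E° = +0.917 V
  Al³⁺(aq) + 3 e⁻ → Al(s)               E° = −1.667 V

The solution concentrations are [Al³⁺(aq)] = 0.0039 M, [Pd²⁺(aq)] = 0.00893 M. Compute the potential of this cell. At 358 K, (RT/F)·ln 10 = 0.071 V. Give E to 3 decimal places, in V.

+2.568 V

Since E°(Pd²⁺/Pd) > E°(Al³⁺/Al), Pd²⁺/Pd serves as the cathode.
E°cell = E°cat − E°an = +0.917 − (−1.667) = +2.584 V; n = 6.
Balancing gives 3 Pd²⁺(aq) + 2 Al(s) → 3 Pd(s) + 2 Al³⁺(aq); hence Q = [Al³⁺(aq)]^2 / [Pd²⁺(aq)]^3 = 21.4 (log Q = 1.330).
By the Nernst equation, E = +2.584 − (0.071/6)·(1.330) = +2.568 V.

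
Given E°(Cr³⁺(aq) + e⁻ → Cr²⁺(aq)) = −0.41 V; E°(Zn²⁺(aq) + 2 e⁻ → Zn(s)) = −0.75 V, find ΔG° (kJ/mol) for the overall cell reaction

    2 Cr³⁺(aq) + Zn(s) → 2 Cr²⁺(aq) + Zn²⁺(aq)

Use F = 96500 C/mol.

−65.6 kJ/mol

In the reaction as written Cr³⁺(aq) is reduced, so the Cr³⁺/Cr²⁺ couple is the cathode and Zn²⁺/Zn is the anode.
E°cell = −0.41 − (−0.75) = +0.34 V; balancing electrons gives n = 2.
ΔG° = −nFE°cell = −(2)(96500)(+0.34) J/mol = −65.6 kJ/mol.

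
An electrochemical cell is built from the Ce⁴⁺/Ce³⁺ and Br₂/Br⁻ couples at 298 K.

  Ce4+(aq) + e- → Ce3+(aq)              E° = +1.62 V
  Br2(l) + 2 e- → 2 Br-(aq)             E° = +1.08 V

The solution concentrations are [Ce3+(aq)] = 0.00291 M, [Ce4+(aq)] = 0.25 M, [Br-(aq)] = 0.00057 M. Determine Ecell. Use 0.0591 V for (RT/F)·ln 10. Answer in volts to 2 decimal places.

+0.46 V

Ce⁴⁺/Ce³⁺ is reduced (cathode, E° = +1.62 V) and Br₂/Br⁻ is oxidized (anode).
The standard potential is +1.62 − (+1.08) = +0.54 V and the balanced reaction transfers n = 2 electrons.
For the overall reaction 2 Ce4+(aq) + 2 Br-(aq) → 2 Ce3+(aq) + Br2(l), Q = [Ce3+(aq)]^2 / ([Ce4+(aq)]^2·[Br-(aq)]^2) = 417, giving log Q = 2.620.
Applying E = E° − (RT ln10/nF)·log Q gives +0.54 − (0.0591/2)(2.620) = +0.46 V.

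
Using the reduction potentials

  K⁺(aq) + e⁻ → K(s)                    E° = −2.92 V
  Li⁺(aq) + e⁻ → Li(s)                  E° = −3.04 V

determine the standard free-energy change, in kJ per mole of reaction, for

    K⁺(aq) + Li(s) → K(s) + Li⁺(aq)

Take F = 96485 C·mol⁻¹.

−11.6 kJ/mol

In the reaction as written K⁺(aq) is reduced, so the K⁺/K couple is the cathode and Li⁺/Li is the anode.
E°cell = −2.92 − (−3.04) = +0.12 V; balancing electrons gives n = 1.
ΔG° = −nFE°cell = −(1)(96485)(+0.12) J/mol = −11.6 kJ/mol.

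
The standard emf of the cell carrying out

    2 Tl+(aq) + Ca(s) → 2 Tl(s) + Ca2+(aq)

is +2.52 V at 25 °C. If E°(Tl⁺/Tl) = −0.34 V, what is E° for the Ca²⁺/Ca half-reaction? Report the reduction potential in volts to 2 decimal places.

In the reaction as written the Tl⁺/Tl couple is reduced (cathode) and Ca²⁺/Ca is oxidized (anode), so E°cell = E°(Tl⁺/Tl) − E°(Ca²⁺/Ca).
E°(Ca²⁺/Ca) = E°(cathode) − E°cell = −0.34 − (+2.52) = −2.86 V.

−2.86 V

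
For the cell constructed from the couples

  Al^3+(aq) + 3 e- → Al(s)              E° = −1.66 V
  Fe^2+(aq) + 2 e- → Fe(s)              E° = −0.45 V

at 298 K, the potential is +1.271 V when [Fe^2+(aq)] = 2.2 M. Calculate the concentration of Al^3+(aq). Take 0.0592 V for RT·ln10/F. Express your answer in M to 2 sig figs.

With Fe²⁺/Fe at the cathode and Al³⁺/Al at the anode, E°cell = −0.45 − (−1.66) = +1.21 V (n = 6).
Since E = E° − (0.0592/n)·log Q, log Q = n(E° − E)/0.0592 = −6.182.
Balancing electrons gives 3 Fe^2+(aq) + 2 Al(s) → 3 Fe(s) + 2 Al^3+(aq); thus Q = [Al^3+(aq)]^2 / [Fe^2+(aq)]^3.
Isolating [Al^3+(aq)] in Q = 10^{−6.182} yields log [Al^3+(aq)] = −2.577, i.e. 0.0026 M.

0.0026 M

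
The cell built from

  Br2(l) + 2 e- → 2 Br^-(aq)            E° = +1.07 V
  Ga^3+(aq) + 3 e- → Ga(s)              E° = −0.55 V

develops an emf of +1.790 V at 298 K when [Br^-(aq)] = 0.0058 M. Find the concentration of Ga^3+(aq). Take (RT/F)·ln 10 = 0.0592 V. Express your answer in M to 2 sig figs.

0.012 M

Br₂/Br⁻ is the cathode (higher E°); E°cell = +1.07 − (−0.55) = +1.62 V with n = 6.
From the Nernst equation, log Q = n(E° − E)/0.0592 = 6·(+1.62 − (+1.790))/0.0592 = −17.230.
Balancing electrons gives 3 Br2(l) + 2 Ga(s) → 6 Br^-(aq) + 2 Ga^3+(aq); thus Q = [Br^-(aq)]^6·[Ga^3+(aq)]^2.
Solving for the unknown gives log [Ga^3+(aq)] = −1.905, so [Ga^3+(aq)] ≈ 0.012 M.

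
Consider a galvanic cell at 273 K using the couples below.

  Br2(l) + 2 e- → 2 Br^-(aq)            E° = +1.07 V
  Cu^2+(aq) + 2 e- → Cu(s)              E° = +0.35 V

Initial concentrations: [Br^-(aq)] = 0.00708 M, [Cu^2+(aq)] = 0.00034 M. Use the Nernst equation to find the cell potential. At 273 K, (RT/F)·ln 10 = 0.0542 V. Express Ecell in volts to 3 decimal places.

The Br₂/Br⁻ couple has the more positive E°, so it is the cathode; Cu²⁺/Cu is the anode.
The standard potential is +1.07 − (+0.35) = +0.72 V and the balanced reaction transfers n = 2 electrons.
The balanced reaction is Br2(l) + Cu(s) → 2 Br^-(aq) + Cu^2+(aq), so Q = [Br^-(aq)]^2·[Cu^2+(aq)] = 1.7×10^−8 and log Q = −7.768.
Applying E = E° − (RT ln10/nF)·log Q gives +0.72 − (0.0542/2)(−7.768) = +0.931 V.

+0.931 V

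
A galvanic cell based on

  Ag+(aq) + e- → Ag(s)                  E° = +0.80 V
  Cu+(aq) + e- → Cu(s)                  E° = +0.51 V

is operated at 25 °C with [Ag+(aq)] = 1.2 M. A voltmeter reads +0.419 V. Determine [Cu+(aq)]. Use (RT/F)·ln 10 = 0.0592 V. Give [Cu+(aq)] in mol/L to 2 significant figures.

0.0079 M

The Ag⁺/Ag couple has the larger reduction potential, so it is the cathode: E°cell = +0.80 − (+0.51) = +0.29 V and n = 1.
From the Nernst equation, log Q = n(E° − E)/0.0592 = 1·(+0.29 − (+0.419))/0.0592 = −2.179.
For Ag+(aq) + Cu(s) → Ag(s) + Cu+(aq), the reaction quotient is Q = [Cu+(aq)] / [Ag+(aq)].
Solving for the unknown gives log [Cu+(aq)] = −2.100, so [Cu+(aq)] ≈ 0.0079 M.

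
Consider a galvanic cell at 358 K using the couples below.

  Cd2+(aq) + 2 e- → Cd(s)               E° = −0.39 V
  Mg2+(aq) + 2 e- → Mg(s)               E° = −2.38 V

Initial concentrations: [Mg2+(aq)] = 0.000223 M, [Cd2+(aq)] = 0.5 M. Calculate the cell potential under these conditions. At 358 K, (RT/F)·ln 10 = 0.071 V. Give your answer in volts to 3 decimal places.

Since E°(Cd²⁺/Cd) > E°(Mg²⁺/Mg), Cd²⁺/Cd serves as the cathode.
The standard potential is −0.39 − (−2.38) = +1.99 V and the balanced reaction transfers n = 2 electrons.
Balancing gives Cd2+(aq) + Mg(s) → Cd(s) + Mg2+(aq); hence Q = [Mg2+(aq)] / [Cd2+(aq)] = 0.000446 (log Q = −3.351).
Applying E = E° − (RT ln10/nF)·log Q gives +1.99 − (0.071/2)(−3.351) = +2.109 V.

+2.109 V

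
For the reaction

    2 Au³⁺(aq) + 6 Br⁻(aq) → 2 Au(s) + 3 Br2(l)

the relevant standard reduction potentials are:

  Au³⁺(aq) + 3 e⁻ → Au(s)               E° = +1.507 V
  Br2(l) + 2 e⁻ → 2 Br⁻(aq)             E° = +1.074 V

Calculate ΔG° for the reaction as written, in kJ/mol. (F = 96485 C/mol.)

In the reaction as written Au³⁺(aq) is reduced, so the Au³⁺/Au couple is the cathode and Br₂/Br⁻ is the anode.
E°cell = +1.507 − (+1.074) = +0.433 V; balancing electrons gives n = 6.
ΔG° = −nFE°cell = −(6)(96485)(+0.433) J/mol = −251 kJ/mol.

−251 kJ/mol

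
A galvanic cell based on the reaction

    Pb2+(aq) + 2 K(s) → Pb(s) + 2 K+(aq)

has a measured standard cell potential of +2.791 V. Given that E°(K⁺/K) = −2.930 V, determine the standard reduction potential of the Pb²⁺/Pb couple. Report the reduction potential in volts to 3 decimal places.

In the reaction as written the Pb²⁺/Pb couple is reduced (cathode) and K⁺/K is oxidized (anode), so E°cell = E°(Pb²⁺/Pb) − E°(K⁺/K).
E°(Pb²⁺/Pb) = E°cell + E°(anode) = +2.791 + (−2.930) = −0.139 V.

−0.139 V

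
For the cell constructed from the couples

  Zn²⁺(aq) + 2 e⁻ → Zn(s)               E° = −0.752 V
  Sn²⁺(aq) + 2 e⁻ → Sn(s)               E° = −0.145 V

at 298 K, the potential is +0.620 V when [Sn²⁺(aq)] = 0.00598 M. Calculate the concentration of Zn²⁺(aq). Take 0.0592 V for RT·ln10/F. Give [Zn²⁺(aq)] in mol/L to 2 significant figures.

The Sn²⁺/Sn couple has the larger reduction potential, so it is the cathode: E°cell = −0.145 − (−0.752) = +0.607 V and n = 2.
Since E = E° − (0.0592/n)·log Q, log Q = n(E° − E)/0.0592 = −0.439.
For Sn²⁺(aq) + Zn(s) → Sn(s) + Zn²⁺(aq), the reaction quotient is Q = [Zn²⁺(aq)] / [Sn²⁺(aq)].
Isolating [Zn²⁺(aq)] in Q = 10^{−0.439} yields log [Zn²⁺(aq)] = −2.662, i.e. 0.0022 M.

0.0022 M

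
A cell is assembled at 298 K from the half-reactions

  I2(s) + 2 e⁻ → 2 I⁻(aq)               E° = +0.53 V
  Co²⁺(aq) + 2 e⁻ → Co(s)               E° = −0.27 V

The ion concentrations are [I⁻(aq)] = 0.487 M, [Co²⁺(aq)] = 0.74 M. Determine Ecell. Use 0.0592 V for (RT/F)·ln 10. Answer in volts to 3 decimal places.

Since E°(I₂/I⁻) > E°(Co²⁺/Co), I₂/I⁻ serves as the cathode.
The standard potential is +0.53 − (−0.27) = +0.80 V and the balanced reaction transfers n = 2 electrons.
Balancing gives I2(s) + Co(s) → 2 I⁻(aq) + Co²⁺(aq); hence Q = [I⁻(aq)]^2·[Co²⁺(aq)] = 0.176 (log Q = −0.756).
Applying E = E° − (RT ln10/nF)·log Q gives +0.80 − (0.0592/2)(−0.756) = +0.822 V.

+0.822 V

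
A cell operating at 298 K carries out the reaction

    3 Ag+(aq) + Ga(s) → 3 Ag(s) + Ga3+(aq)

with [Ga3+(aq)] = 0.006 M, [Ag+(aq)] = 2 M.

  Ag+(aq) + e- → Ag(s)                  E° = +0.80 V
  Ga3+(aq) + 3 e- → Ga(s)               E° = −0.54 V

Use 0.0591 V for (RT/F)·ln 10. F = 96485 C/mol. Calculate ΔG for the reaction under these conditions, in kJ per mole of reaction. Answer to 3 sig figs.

The standard cell potential is +0.80 − (−0.54) = +1.34 V, with n = 3 electrons in the balanced equation.
Here Q = [Ga3+(aq)] / [Ag+(aq)]^3 = 0.00075 (log Q = −3.125), giving E = +1.34 − (0.0591/3)·(−3.125) = +1.4016 V.
ΔG = −nFE = −(3)(96485)(+1.4016) J/mol = −406 kJ/mol.

−406 kJ/mol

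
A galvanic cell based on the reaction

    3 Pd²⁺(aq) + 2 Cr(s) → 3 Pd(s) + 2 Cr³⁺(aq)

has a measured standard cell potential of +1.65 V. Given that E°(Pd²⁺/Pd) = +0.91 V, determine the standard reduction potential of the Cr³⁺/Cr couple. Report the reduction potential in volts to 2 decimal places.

−0.74 V

In the reaction as written the Pd²⁺/Pd couple is reduced (cathode) and Cr³⁺/Cr is oxidized (anode), so E°cell = E°(Pd²⁺/Pd) − E°(Cr³⁺/Cr).
E°(Cr³⁺/Cr) = E°(cathode) − E°cell = +0.91 − (+1.65) = −0.74 V.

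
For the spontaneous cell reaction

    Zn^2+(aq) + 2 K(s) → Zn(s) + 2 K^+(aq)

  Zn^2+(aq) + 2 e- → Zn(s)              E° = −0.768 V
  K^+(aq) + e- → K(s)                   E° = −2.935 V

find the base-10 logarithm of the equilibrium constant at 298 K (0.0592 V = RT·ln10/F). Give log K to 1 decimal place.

The Zn²⁺/Zn couple is reduced (cathode); E°cell = −0.768 − (−2.935) = +2.167 V with n = 2.
At equilibrium E = 0, so log K = nE°cell / 0.0592 = (2)(+2.167) / 0.0592 = 73.2.

log K = 73.2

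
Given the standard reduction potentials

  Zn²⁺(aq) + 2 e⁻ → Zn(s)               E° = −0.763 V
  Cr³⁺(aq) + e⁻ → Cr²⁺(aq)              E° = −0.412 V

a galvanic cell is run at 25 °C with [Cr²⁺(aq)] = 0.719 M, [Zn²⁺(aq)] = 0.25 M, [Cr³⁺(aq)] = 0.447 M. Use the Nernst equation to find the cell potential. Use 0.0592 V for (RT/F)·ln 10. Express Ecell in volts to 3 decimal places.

The Cr³⁺/Cr²⁺ couple has the more positive E°, so it is the cathode; Zn²⁺/Zn is the anode.
The standard potential is −0.412 − (−0.763) = +0.351 V and the balanced reaction transfers n = 2 electrons.
The balanced reaction is 2 Cr³⁺(aq) + Zn(s) → 2 Cr²⁺(aq) + Zn²⁺(aq), so Q = ([Cr²⁺(aq)]^2·[Zn²⁺(aq)]) / [Cr³⁺(aq)]^2 = 0.647 and log Q = −0.189.
E = E° − (0.0592/n)·log Q = +0.351 − (0.0592/2)(−0.189) = +0.357 V.

+0.357 V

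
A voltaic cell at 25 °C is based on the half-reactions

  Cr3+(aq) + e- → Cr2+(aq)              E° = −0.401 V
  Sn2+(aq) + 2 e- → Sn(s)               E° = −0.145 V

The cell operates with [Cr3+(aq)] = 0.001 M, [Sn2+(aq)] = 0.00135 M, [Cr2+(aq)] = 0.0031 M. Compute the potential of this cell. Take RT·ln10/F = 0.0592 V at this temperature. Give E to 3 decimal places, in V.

+0.200 V

The Sn²⁺/Sn couple has the more positive E°, so it is the cathode; Cr³⁺/Cr²⁺ is the anode.
E°cell = −0.145 − (−0.401) = +0.256 V, with n = 2 electrons transferred.
For the overall reaction Sn2+(aq) + 2 Cr2+(aq) → Sn(s) + 2 Cr3+(aq), Q = [Cr3+(aq)]^2 / ([Sn2+(aq)]·[Cr2+(aq)]^2) = 77.1, giving log Q = 1.887.
E = E° − (0.0592/n)·log Q = +0.256 − (0.0592/2)(1.887) = +0.200 V.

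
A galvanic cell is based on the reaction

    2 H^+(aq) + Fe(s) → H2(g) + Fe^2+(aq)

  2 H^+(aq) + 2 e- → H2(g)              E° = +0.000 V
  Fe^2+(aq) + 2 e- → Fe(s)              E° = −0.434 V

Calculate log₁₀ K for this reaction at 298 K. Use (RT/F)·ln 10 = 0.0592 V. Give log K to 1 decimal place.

The 2H⁺/H₂ couple is reduced (cathode); E°cell = +0.000 − (−0.434) = +0.434 V with n = 2.
At equilibrium E = 0, so log K = nE°cell / 0.0592 = (2)(+0.434) / 0.0592 = 14.7.

log K = 14.7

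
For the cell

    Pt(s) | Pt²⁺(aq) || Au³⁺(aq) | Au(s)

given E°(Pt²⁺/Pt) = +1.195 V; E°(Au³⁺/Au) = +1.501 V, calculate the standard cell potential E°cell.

By convention the left-hand electrode in cell notation is the anode (oxidation) and the right-hand electrode is the cathode (reduction).
E°cell = E°(right) − E°(left) = +1.501 − (+1.195) = +0.306 V.

+0.306 V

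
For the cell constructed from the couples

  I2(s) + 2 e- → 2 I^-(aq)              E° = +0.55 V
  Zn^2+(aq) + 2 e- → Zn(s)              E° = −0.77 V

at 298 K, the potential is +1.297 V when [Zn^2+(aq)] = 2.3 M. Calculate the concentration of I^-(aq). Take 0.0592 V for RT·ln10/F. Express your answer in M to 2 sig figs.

1.6 M

The I₂/I⁻ couple has the larger reduction potential, so it is the cathode: E°cell = +0.55 − (−0.77) = +1.32 V and n = 2.
Since E = E° − (0.0592/n)·log Q, log Q = n(E° − E)/0.0592 = 0.777.
For I2(s) + Zn(s) → 2 I^-(aq) + Zn^2+(aq), the reaction quotient is Q = [I^-(aq)]^2·[Zn^2+(aq)].
Solving for the unknown gives log [I^-(aq)] = 0.208, so [I^-(aq)] ≈ 1.6 M.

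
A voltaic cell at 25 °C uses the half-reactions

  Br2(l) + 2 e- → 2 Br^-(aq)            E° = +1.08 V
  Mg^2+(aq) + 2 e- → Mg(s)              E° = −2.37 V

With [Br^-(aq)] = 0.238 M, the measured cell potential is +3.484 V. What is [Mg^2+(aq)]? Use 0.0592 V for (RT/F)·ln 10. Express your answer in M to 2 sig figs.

With Br₂/Br⁻ at the cathode and Mg²⁺/Mg at the anode, E°cell = +1.08 − (−2.37) = +3.45 V (n = 2).
Rearranging E = E° − (0.0592/n)·log Q gives log Q = 2(+3.45 − (+3.484))/0.0592 = −1.149.
Balancing electrons gives Br2(l) + Mg(s) → 2 Br^-(aq) + Mg^2+(aq); thus Q = [Br^-(aq)]^2·[Mg^2+(aq)].
Solving for the unknown gives log [Mg^2+(aq)] = 0.098, so [Mg^2+(aq)] ≈ 1.3 M.

1.3 M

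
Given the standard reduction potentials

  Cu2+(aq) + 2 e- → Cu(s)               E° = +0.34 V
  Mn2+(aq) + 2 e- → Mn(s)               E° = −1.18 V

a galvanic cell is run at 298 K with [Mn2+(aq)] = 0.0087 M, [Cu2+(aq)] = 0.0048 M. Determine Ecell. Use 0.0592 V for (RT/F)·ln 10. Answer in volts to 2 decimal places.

+1.51 V

Cu²⁺/Cu is reduced (cathode, E° = +0.34 V) and Mn²⁺/Mn is oxidized (anode).
The standard potential is +0.34 − (−1.18) = +1.52 V and the balanced reaction transfers n = 2 electrons.
The balanced reaction is Cu2+(aq) + Mn(s) → Cu(s) + Mn2+(aq), so Q = [Mn2+(aq)] / [Cu2+(aq)] = 1.81 and log Q = 0.258.
E = E° − (0.0592/n)·log Q = +1.52 − (0.0592/2)(0.258) = +1.51 V.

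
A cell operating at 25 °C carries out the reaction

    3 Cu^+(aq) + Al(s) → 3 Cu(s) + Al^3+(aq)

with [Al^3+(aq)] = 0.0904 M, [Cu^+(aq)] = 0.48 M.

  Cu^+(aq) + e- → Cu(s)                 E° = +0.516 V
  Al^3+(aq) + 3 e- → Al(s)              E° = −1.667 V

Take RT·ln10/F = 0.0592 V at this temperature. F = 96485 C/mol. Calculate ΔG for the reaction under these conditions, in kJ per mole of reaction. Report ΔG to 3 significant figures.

−632 kJ/mol

E°cell = +0.516 − (−1.667) = +2.183 V; the balanced reaction transfers n = 3 electrons.
Q = [Al^3+(aq)] / [Cu^+(aq)]^3 = 0.817, so log Q = −0.088 and E = +2.183 − (0.0592/3)(−0.088) = +2.1847 V.
Finally ΔG = −nFE = −(3)(96485 C/mol)(+2.1847 V) = −632 kJ/mol.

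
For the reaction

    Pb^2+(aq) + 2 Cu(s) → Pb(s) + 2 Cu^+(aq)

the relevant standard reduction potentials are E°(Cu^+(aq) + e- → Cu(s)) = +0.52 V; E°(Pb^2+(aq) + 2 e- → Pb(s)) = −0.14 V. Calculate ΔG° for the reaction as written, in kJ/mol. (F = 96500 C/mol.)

+127 kJ/mol

In the reaction as written Pb^2+(aq) is reduced, so the Pb²⁺/Pb couple is the cathode and Cu⁺/Cu is the anode.
E°cell = −0.14 − (+0.52) = −0.66 V; balancing electrons gives n = 2.
ΔG° = −nFE°cell = −(2)(96500)(−0.66) J/mol = +127 kJ/mol.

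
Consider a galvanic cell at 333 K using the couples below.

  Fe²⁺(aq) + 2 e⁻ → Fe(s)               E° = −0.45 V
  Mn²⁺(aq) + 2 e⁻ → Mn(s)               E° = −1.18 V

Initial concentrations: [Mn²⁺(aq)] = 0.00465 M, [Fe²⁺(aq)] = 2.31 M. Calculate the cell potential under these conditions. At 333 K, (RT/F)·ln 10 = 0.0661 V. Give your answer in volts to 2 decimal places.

+0.82 V

Fe²⁺/Fe is reduced (cathode, E° = −0.45 V) and Mn²⁺/Mn is oxidized (anode).
E°cell = −0.45 − (−1.18) = +0.73 V, with n = 2 electrons transferred.
The balanced reaction is Fe²⁺(aq) + Mn(s) → Fe(s) + Mn²⁺(aq), so Q = [Mn²⁺(aq)] / [Fe²⁺(aq)] = 0.00201 and log Q = −2.696.
Applying E = E° − (RT ln10/nF)·log Q gives +0.73 − (0.0661/2)(−2.696) = +0.82 V.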